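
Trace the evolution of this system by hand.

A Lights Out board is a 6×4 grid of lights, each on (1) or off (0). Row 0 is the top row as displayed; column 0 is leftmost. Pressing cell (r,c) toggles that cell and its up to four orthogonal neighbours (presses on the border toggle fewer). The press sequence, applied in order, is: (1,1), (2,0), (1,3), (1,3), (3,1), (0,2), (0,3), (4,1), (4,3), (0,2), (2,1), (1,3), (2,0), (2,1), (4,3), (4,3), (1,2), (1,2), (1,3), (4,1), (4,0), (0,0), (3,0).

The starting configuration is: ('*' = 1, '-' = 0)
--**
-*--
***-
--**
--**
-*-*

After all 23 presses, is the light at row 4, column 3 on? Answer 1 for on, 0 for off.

0

gen 0: --**
-*--
***-
--**
--**
-*-*
gen 1: -***
*-*-
*-*-
--**
--**
-*-*
gen 2: -***
--*-
-**-
*-**
--**
-*-*
gen 3: -**-
---*
-***
*-**
--**
-*-*
gen 4: -***
--*-
-**-
*-**
--**
-*-*
gen 5: -***
--*-
--*-
-*-*
-***
-*-*
gen 6: ----
----
--*-
-*-*
-***
-*-*
gen 7: --**
---*
--*-
-*-*
-***
-*-*
gen 8: --**
---*
--*-
---*
*--*
---*
gen 9: --**
---*
--*-
----
*-*-
----
gen 10: -*--
--**
--*-
----
*-*-
----
gen 11: -*--
-***
**--
-*--
*-*-
----
gen 12: -*-*
-*--
**-*
-*--
*-*-
----
gen 13: -*-*
**--
---*
**--
*-*-
----
gen 14: -*-*
*---
****
*---
*-*-
----
gen 15: -*-*
*---
****
*--*
*--*
---*
gen 16: -*-*
*---
****
*---
*-*-
----
gen 17: -***
****
**-*
*---
*-*-
----
gen 18: -*-*
*---
****
*---
*-*-
----
gen 19: -*--
*-**
***-
*---
*-*-
----
gen 20: -*--
*-**
***-
**--
-*--
-*--
gen 21: -*--
*-**
***-
-*--
*---
**--
gen 22: *---
--**
***-
-*--
*---
**--
gen 23: *---
--**
-**-
*---
----
**--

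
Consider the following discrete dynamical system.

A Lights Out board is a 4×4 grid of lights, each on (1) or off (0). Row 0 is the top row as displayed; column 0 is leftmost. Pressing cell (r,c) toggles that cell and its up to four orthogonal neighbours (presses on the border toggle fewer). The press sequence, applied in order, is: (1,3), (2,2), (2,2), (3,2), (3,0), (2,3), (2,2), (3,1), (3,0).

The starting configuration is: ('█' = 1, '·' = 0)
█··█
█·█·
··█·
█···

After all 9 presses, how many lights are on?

5

step 0: █··█
█·█·
··█·
█···
step 1: █···
█··█
··██
█···
step 2: █···
█·██
·█··
█·█·
step 3: █···
█··█
··██
█···
step 4: █···
█··█
···█
████
step 5: █···
█··█
█··█
··██
step 6: █···
█···
█·█·
··█·
step 7: █···
█·█·
██·█
····
step 8: █···
█·█·
█··█
███·
step 9: █···
█·█·
···█
··█·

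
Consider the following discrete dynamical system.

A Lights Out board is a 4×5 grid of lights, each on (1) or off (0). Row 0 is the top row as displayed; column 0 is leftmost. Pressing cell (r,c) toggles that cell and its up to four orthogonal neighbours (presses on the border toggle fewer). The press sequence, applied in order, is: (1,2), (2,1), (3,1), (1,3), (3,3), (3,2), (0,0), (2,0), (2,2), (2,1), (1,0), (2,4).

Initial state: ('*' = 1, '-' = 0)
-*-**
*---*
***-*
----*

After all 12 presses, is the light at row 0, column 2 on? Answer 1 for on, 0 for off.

gen 0: -*-**
*---*
***-*
----*
gen 1: -****
*****
**--*
----*
gen 2: -****
*-***
--*-*
-*--*
gen 3: -****
*-***
-**-*
*-*-*
gen 4: -**-*
*----
-****
*-*-*
gen 5: -**-*
*----
-**-*
*--*-
gen 6: -**-*
*----
-*--*
***--
gen 7: *-*-*
-----
-*--*
***--
gen 8: *-*-*
*----
*---*
-**--
gen 9: *-*-*
*-*--
*****
-*---
gen 10: *-*-*
***--
---**
-----
gen 11: --*-*
--*--
*--**
-----
gen 12: --*-*
--*-*
*----
----*

1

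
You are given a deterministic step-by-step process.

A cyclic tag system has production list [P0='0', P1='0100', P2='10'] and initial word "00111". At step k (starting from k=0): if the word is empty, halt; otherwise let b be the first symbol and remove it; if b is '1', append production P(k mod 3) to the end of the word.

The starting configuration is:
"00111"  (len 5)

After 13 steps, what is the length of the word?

gen 0: "00111"  (len 5)
gen 1: "0111"  (len 4)
gen 2: "111"  (len 3)
gen 3: "1110"  (len 4)
gen 4: "1100"  (len 4)
gen 5: "1000100"  (len 7)
gen 6: "00010010"  (len 8)
gen 7: "0010010"  (len 7)
gen 8: "010010"  (len 6)
gen 9: "10010"  (len 5)
gen 10: "00100"  (len 5)
gen 11: "0100"  (len 4)
gen 12: "100"  (len 3)
gen 13: "000"  (len 3)

3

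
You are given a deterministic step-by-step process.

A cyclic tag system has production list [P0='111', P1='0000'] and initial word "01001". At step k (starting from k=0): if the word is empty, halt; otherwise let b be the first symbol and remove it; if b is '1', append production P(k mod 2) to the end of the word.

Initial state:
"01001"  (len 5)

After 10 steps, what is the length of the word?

step 0: "01001"  (len 5)
step 1: "1001"  (len 4)
step 2: "0010000"  (len 7)
step 3: "010000"  (len 6)
step 4: "10000"  (len 5)
step 5: "0000111"  (len 7)
step 6: "000111"  (len 6)
step 7: "00111"  (len 5)
step 8: "0111"  (len 4)
step 9: "111"  (len 3)
step 10: "110000"  (len 6)

6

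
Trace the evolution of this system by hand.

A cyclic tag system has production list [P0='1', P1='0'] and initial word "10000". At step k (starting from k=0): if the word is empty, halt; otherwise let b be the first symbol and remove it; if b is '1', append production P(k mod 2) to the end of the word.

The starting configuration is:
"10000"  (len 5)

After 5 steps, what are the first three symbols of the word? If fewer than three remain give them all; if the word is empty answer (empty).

1

gen 0: "10000"  (len 5)
gen 1: "00001"  (len 5)
gen 2: "0001"  (len 4)
gen 3: "001"  (len 3)
gen 4: "01"  (len 2)
gen 5: "1"  (len 1)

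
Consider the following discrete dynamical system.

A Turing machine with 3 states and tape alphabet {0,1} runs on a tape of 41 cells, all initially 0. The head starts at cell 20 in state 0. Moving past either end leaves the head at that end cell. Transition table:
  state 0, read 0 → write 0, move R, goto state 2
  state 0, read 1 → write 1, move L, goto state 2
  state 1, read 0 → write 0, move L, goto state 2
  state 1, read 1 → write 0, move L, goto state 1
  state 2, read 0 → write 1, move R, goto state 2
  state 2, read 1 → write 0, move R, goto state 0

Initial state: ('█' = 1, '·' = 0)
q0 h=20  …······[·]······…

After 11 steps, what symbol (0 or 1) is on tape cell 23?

k=0  q0 h=20  …······[·]······…
k=1  q2 h=21  …······[·]······…
k=2  q2 h=22  …·····█[·]······…
k=3  q2 h=23  …····██[·]······…
k=4  q2 h=24  …···███[·]······…
k=5  q2 h=25  …··████[·]······…
k=6  q2 h=26  …·█████[·]······…
k=7  q2 h=27  …██████[·]······…
k=8  q2 h=28  …██████[·]······…
k=9  q2 h=29  …██████[·]······…
k=10  q2 h=30  …██████[·]······…
k=11  q2 h=31  …██████[·]······…

1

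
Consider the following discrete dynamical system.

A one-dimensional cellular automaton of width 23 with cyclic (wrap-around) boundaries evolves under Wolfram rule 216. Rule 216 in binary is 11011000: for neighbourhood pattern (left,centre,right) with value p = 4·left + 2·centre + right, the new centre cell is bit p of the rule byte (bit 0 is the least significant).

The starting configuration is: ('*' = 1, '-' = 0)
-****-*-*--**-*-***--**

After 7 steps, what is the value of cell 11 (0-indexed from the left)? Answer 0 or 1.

1

0) -****-*-*--**-*-***--**
1) -****----*-**---****-**
2) -*****-----***--****-**
3) -******----****-****-**
4) -*******---****-****-**
5) -********--****-****-**
6) -*********-****-****-**
7) -*********-****-****-**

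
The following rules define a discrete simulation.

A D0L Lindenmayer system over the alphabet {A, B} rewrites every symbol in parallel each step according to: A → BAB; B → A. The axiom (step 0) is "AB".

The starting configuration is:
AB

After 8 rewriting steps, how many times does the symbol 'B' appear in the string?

256

[0] AB
[1] BABA
[2] ABABABAB
[3] BABABABABABABABA
[4] ABABABABABABABABABABABABABABABAB
[5] BABABABABABABABABABABABABABABABABABABABABABABABABABABABABABABABA
[6] ABABABABABABABABABABABABABABABABABABABABABABABABABABABABAB…ABABABABABABABABABABABABABABABABABABABABABABABABABABABABAB  (len 128)
[7] BABABABABABABABABABABABABABABABABABABABABABABABABABABABABA…BABABABABABABABABABABABABABABABABABABABABABABABABABABABABA  (len 256)
[8] ABABABABABABABABABABABABABABABABABABABABABABABABABABABABAB…ABABABABABABABABABABABABABABABABABABABABABABABABABABABABAB  (len 512)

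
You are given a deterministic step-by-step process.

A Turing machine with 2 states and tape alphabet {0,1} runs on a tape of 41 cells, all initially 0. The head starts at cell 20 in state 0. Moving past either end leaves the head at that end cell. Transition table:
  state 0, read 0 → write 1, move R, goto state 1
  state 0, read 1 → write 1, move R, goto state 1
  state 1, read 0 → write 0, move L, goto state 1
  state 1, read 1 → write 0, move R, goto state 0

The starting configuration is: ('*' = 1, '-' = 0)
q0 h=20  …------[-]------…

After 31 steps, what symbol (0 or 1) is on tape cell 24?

step 0: q0 h=20  …------[-]------…
step 1: q1 h=21  …-----*[-]------…
step 2: q1 h=20  …------[*]------…
step 3: q0 h=21  …------[-]------…
step 4: q1 h=22  …-----*[-]------…
step 5: q1 h=21  …------[*]------…
step 6: q0 h=22  …------[-]------…
step 7: q1 h=23  …-----*[-]------…
step 8: q1 h=22  …------[*]------…
step 9: q0 h=23  …------[-]------…
step 10: q1 h=24  …-----*[-]------…
step 11: q1 h=23  …------[*]------…
step 12: q0 h=24  …------[-]------…
step 13: q1 h=25  …-----*[-]------…
step 14: q1 h=24  …------[*]------…
step 15: q0 h=25  …------[-]------…
step 16: q1 h=26  …-----*[-]------…
step 17: q1 h=25  …------[*]------…
step 18: q0 h=26  …------[-]------…
step 19: q1 h=27  …-----*[-]------…
step 20: q1 h=26  …------[*]------…
step 21: q0 h=27  …------[-]------…
step 22: q1 h=28  …-----*[-]------…
step 23: q1 h=27  …------[*]------…
step 24: q0 h=28  …------[-]------…
step 25: q1 h=29  …-----*[-]------…
step 26: q1 h=28  …------[*]------…
step 27: q0 h=29  …------[-]------…
step 28: q1 h=30  …-----*[-]------…
step 29: q1 h=29  …------[*]------…
step 30: q0 h=30  …------[-]------…
step 31: q1 h=31  …-----*[-]------…

0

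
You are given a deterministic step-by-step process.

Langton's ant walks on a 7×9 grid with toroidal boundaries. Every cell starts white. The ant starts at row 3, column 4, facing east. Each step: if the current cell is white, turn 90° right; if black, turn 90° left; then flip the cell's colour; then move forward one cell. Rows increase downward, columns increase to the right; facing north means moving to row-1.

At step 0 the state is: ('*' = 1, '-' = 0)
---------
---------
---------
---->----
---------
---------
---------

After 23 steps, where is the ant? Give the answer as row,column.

1,3

[0] ---------
---------
---------
---->----
---------
---------
---------
[1] ---------
---------
---------
----*----
----v----
---------
---------
[2] ---------
---------
---------
----*----
---<*----
---------
---------
[3] ---------
---------
---------
---^*----
---**----
---------
---------
[4] ---------
---------
---------
---*>----
---**----
---------
---------
[5] ---------
---------
----^----
---*-----
---**----
---------
---------
[6] ---------
---------
----*>---
---*-----
---**----
---------
---------
[7] ---------
---------
----**---
---*-v---
---**----
---------
---------
[8] ---------
---------
----**---
---*<*---
---**----
---------
---------
[9] ---------
---------
----^*---
---***---
---**----
---------
---------
[10] ---------
---------
---<-*---
---***---
---**----
---------
---------
[11] ---------
---^-----
---*-*---
---***---
---**----
---------
---------
[12] ---------
---*>----
---*-*---
---***---
---**----
---------
---------
[13] ---------
---**----
---*v*---
---***---
---**----
---------
---------
[14] ---------
---**----
---<**---
---***---
---**----
---------
---------
[15] ---------
---**----
----**---
---v**---
---**----
---------
---------
[16] ---------
---**----
----**---
---->*---
---**----
---------
---------
[17] ---------
---**----
----^*---
-----*---
---**----
---------
---------
[18] ---------
---**----
---<-*---
-----*---
---**----
---------
---------
[19] ---------
---^*----
---*-*---
-----*---
---**----
---------
---------
[20] ---------
--<-*----
---*-*---
-----*---
---**----
---------
---------
[21] --^------
--*-*----
---*-*---
-----*---
---**----
---------
---------
[22] --*>-----
--*-*----
---*-*---
-----*---
---**----
---------
---------
[23] --**-----
--*v*----
---*-*---
-----*---
---**----
---------
---------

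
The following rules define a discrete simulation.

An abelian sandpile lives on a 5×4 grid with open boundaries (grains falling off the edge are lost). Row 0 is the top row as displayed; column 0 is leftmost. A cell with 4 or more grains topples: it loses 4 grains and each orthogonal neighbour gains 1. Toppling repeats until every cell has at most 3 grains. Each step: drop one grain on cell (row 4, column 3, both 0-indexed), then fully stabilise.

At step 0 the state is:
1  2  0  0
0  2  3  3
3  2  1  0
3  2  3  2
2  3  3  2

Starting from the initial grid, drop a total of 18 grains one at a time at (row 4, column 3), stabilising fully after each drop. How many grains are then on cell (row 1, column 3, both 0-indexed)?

t=0: 1  2  0  0
0  2  3  3
3  2  1  0
3  2  3  2
2  3  3  2
t=1: 1  2  0  0
0  2  3  3
3  2  1  0
3  2  3  2
2  3  3  3
t=2: 1  2  0  0
1  3  3  3
1  0  3  1
2  2  2  0
0  2  2  2
t=3: 1  2  0  0
1  3  3  3
1  0  3  1
2  2  2  0
0  2  2  3
t=4: 1  2  0  0
1  3  3  3
1  0  3  1
2  2  2  1
0  2  3  0
t=5: 1  2  0  0
1  3  3  3
1  0  3  1
2  2  2  1
0  2  3  1
t=6: 1  2  0  0
1  3  3  3
1  0  3  1
2  2  2  1
0  2  3  2
t=7: 1  2  0  0
1  3  3  3
1  0  3  1
2  2  2  1
0  2  3  3
t=8: 1  2  0  0
1  3  3  3
1  0  3  1
2  2  3  2
0  3  0  1
t=9: 1  2  0  0
1  3  3  3
1  0  3  1
2  2  3  2
0  3  0  2
t=10: 1  2  0  0
1  3  3  3
1  0  3  1
2  2  3  2
0  3  0  3
t=11: 1  2  0  0
1  3  3  3
1  0  3  1
2  2  3  3
0  3  1  0
t=12: 1  2  0  0
1  3  3  3
1  0  3  1
2  2  3  3
0  3  1  1
t=13: 1  2  0  0
1  3  3  3
1  0  3  1
2  2  3  3
0  3  1  2
t=14: 1  2  0  0
1  3  3  3
1  0  3  1
2  2  3  3
0  3  1  3
t=15: 1  3  1  1
2  0  2  1
1  2  2  0
2  3  1  2
0  3  3  1
t=16: 1  3  1  1
2  0  2  1
1  2  2  0
2  3  1  2
0  3  3  2
t=17: 1  3  1  1
2  0  2  1
1  2  2  0
2  3  1  2
0  3  3  3
t=18: 1  3  1  1
2  0  2  1
1  3  2  0
3  0  3  3
1  1  1  1

1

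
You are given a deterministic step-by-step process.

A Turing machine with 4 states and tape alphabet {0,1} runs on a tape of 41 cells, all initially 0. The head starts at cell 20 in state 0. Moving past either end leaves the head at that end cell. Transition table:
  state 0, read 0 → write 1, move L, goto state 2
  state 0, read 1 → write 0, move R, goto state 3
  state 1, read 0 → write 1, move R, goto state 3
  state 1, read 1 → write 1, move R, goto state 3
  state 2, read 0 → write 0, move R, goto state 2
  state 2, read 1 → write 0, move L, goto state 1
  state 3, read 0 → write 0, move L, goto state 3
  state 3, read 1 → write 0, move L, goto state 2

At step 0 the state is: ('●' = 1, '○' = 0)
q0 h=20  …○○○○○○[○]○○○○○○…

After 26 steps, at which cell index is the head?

0) q0 h=20  …○○○○○○[○]○○○○○○…
1) q2 h=19  …○○○○○○[○]●○○○○○…
2) q2 h=20  …○○○○○○[●]○○○○○○…
3) q1 h=19  …○○○○○○[○]○○○○○○…
4) q3 h=20  …○○○○○●[○]○○○○○○…
5) q3 h=19  …○○○○○○[●]○○○○○○…
6) q2 h=18  …○○○○○○[○]○○○○○○…
7) q2 h=19  …○○○○○○[○]○○○○○○…
8) q2 h=20  …○○○○○○[○]○○○○○○…
9) q2 h=21  …○○○○○○[○]○○○○○○…
10) q2 h=22  …○○○○○○[○]○○○○○○…
11) q2 h=23  …○○○○○○[○]○○○○○○…
12) q2 h=24  …○○○○○○[○]○○○○○○…
13) q2 h=25  …○○○○○○[○]○○○○○○…
14) q2 h=26  …○○○○○○[○]○○○○○○…
15) q2 h=27  …○○○○○○[○]○○○○○○…
16) q2 h=28  …○○○○○○[○]○○○○○○…
17) q2 h=29  …○○○○○○[○]○○○○○○…
18) q2 h=30  …○○○○○○[○]○○○○○○…
19) q2 h=31  …○○○○○○[○]○○○○○○…
20) q2 h=32  …○○○○○○[○]○○○○○○…
21) q2 h=33  …○○○○○○[○]○○○○○○…
22) q2 h=34  …○○○○○○[○]○○○○○○|
23) q2 h=35  …○○○○○○[○]○○○○○|
24) q2 h=36  …○○○○○○[○]○○○○|
25) q2 h=37  …○○○○○○[○]○○○|
26) q2 h=38  …○○○○○○[○]○○|

38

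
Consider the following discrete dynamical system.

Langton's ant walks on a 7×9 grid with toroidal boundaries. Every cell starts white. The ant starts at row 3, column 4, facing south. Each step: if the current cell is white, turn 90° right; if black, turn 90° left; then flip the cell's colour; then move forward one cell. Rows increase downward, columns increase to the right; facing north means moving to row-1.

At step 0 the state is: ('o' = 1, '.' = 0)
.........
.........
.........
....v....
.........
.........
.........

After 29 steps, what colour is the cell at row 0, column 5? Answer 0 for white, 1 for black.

k=0  .........
.........
.........
....v....
.........
.........
.........
k=1  .........
.........
.........
...<o....
.........
.........
.........
k=2  .........
.........
...^.....
...oo....
.........
.........
.........
k=3  .........
.........
...o>....
...oo....
.........
.........
.........
k=4  .........
.........
...oo....
...ov....
.........
.........
.........
k=5  .........
.........
...oo....
...o.>...
.........
.........
.........
k=6  .........
.........
...oo....
...o.o...
.....v...
.........
.........
k=7  .........
.........
...oo....
...o.o...
....<o...
.........
.........
k=8  .........
.........
...oo....
...o^o...
....oo...
.........
.........
k=9  .........
.........
...oo....
...oo>...
....oo...
.........
.........
k=10  .........
.........
...oo^...
...oo....
....oo...
.........
.........
k=11  .........
.........
...ooo>..
...oo....
....oo...
.........
.........
k=12  .........
.........
...oooo..
...oo.v..
....oo...
.........
.........
k=13  .........
.........
...oooo..
...oo<o..
....oo...
.........
.........
k=14  .........
.........
...oo^o..
...oooo..
....oo...
.........
.........
k=15  .........
.........
...o<.o..
...oooo..
....oo...
.........
.........
k=16  .........
.........
...o..o..
...ovoo..
....oo...
.........
.........
k=17  .........
.........
...o..o..
...o.>o..
....oo...
.........
.........
k=18  .........
.........
...o.^o..
...o..o..
....oo...
.........
.........
k=19  .........
.........
...o.o>..
...o..o..
....oo...
.........
.........
k=20  .........
......^..
...o.o...
...o..o..
....oo...
.........
.........
k=21  .........
......o>.
...o.o...
...o..o..
....oo...
.........
.........
k=22  .........
......oo.
...o.o.v.
...o..o..
....oo...
.........
.........
k=23  .........
......oo.
...o.o<o.
...o..o..
....oo...
.........
.........
k=24  .........
......^o.
...o.ooo.
...o..o..
....oo...
.........
.........
k=25  .........
.....<.o.
...o.ooo.
...o..o..
....oo...
.........
.........
k=26  .....^...
.....o.o.
...o.ooo.
...o..o..
....oo...
.........
.........
k=27  .....o>..
.....o.o.
...o.ooo.
...o..o..
....oo...
.........
.........
k=28  .....oo..
.....ovo.
...o.ooo.
...o..o..
....oo...
.........
.........
k=29  .....oo..
.....<oo.
...o.ooo.
...o..o..
....oo...
.........
.........

1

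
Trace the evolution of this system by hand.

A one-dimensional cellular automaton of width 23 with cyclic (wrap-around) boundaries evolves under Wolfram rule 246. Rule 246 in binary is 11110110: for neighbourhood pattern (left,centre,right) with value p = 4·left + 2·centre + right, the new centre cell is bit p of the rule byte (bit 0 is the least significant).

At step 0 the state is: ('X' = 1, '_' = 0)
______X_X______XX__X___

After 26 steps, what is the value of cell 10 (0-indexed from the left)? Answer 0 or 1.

1

gen 0: ______X_X______XX__X___
gen 1: _____XXXXX____X_XXXXX__
gen 2: ____X_XXXXX__XXX_XXXXX_
gen 3: ___XXX_XXXXXX_XXX_XXXXX
gen 4: X_X_XXX_XXXXXX_XXX_XXXX
gen 5: XXXX_XXX_XXXXXX_XXX_XXX
gen 6: XXXXX_XXX_XXXXXX_XXX_XX
gen 7: XXXXXX_XXX_XXXXXX_XXX_X
gen 8: XXXXXXX_XXX_XXXXXX_XXX_
gen 9: _XXXXXXX_XXX_XXXXXX_XXX
gen 10: X_XXXXXXX_XXX_XXXXXX_XX
gen 11: XX_XXXXXXX_XXX_XXXXXX_X
gen 12: XXX_XXXXXXX_XXX_XXXXXX_
gen 13: _XXX_XXXXXXX_XXX_XXXXXX
gen 14: X_XXX_XXXXXXX_XXX_XXXXX
gen 15: XX_XXX_XXXXXXX_XXX_XXXX
gen 16: XXX_XXX_XXXXXXX_XXX_XXX
gen 17: XXXX_XXX_XXXXXXX_XXX_XX
gen 18: XXXXX_XXX_XXXXXXX_XXX_X
gen 19: XXXXXX_XXX_XXXXXXX_XXX_
gen 20: _XXXXXX_XXX_XXXXXXX_XXX
gen 21: X_XXXXXX_XXX_XXXXXXX_XX
gen 22: XX_XXXXXX_XXX_XXXXXXX_X
gen 23: XXX_XXXXXX_XXX_XXXXXXX_
gen 24: _XXX_XXXXXX_XXX_XXXXXXX
gen 25: X_XXX_XXXXXX_XXX_XXXXXX
gen 26: XX_XXX_XXXXXX_XXX_XXXXX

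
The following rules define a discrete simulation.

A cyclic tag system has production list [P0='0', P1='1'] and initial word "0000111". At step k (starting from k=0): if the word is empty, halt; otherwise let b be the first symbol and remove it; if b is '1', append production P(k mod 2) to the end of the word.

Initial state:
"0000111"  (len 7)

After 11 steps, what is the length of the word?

0

k=0  "0000111"  (len 7)
k=1  "000111"  (len 6)
k=2  "00111"  (len 5)
k=3  "0111"  (len 4)
k=4  "111"  (len 3)
k=5  "110"  (len 3)
k=6  "101"  (len 3)
k=7  "010"  (len 3)
k=8  "10"  (len 2)
k=9  "00"  (len 2)
k=10  "0"  (len 1)
k=11  (halted — word empty)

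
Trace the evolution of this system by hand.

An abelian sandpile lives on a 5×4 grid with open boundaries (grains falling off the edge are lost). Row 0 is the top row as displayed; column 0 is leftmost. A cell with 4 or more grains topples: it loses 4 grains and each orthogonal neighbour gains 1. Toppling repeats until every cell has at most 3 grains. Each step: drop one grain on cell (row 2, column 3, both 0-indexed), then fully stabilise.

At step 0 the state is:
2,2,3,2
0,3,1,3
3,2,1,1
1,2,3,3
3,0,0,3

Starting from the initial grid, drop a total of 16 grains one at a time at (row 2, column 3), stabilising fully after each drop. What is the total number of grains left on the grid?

[0] 2,2,3,2
0,3,1,3
3,2,1,1
1,2,3,3
3,0,0,3
[1] 2,2,3,2
0,3,1,3
3,2,1,2
1,2,3,3
3,0,0,3
[2] 2,2,3,2
0,3,1,3
3,2,1,3
1,2,3,3
3,0,0,3
[3] 2,2,3,3
0,3,2,0
3,2,3,2
1,3,0,2
3,0,2,0
[4] 2,2,3,3
0,3,2,0
3,2,3,3
1,3,0,2
3,0,2,0
[5] 2,2,3,3
0,3,3,1
3,3,0,1
1,3,1,3
3,0,2,0
[6] 2,2,3,3
0,3,3,1
3,3,0,2
1,3,1,3
3,0,2,0
[7] 2,2,3,3
0,3,3,1
3,3,0,3
1,3,1,3
3,0,2,0
[8] 2,2,3,3
0,3,3,2
3,3,1,1
1,3,2,0
3,0,2,1
[9] 2,2,3,3
0,3,3,2
3,3,1,2
1,3,2,0
3,0,2,1
[10] 2,2,3,3
0,3,3,2
3,3,1,3
1,3,2,0
3,0,2,1
[11] 2,2,3,3
0,3,3,3
3,3,2,0
1,3,2,1
3,0,2,1
[12] 2,2,3,3
0,3,3,3
3,3,2,1
1,3,2,1
3,0,2,1
[13] 2,2,3,3
0,3,3,3
3,3,2,2
1,3,2,1
3,0,2,1
[14] 2,2,3,3
0,3,3,3
3,3,2,3
1,3,2,1
3,0,2,1
[15] 3,0,2,1
2,2,3,2
0,3,2,2
3,1,0,3
3,1,3,1
[16] 3,0,2,1
2,2,3,2
0,3,2,3
3,1,0,3
3,1,3,1

38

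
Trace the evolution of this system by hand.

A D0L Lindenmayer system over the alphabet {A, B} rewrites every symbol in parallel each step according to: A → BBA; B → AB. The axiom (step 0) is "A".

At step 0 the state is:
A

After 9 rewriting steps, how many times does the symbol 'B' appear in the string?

1970

[0] A
[1] BBA
[2] ABABBBA
[3] BBAABBBAABABABBBA
[4] ABABBBABBAABABABBBABBAABBBAABBBAABABABBBA
[5] BBAABBBAABABABBBAABABBBABBAABBBAABBBAABABABBBAABABBBABBAABABABBBABBAABABABBBABBAABBBAABBBAABABABBBA
[6] ABABBBABBAABABABBBABBAABBBAABBBAABABABBBABBAABBBAABABABBBA…ABBBAABABBBABBAABABABBBABBAABABABBBABBAABBBAABBBAABABABBBA  (len 239)
[7] BBAABBBAABABABBBAABABBBABBAABBBAABBBAABABABBBAABABBBABBAAB…ABBBAABABBBABBAABABABBBABBAABABABBBABBAABBBAABBBAABABABBBA  (len 577)
[8] ABABBBABBAABABABBBABBAABBBAABBBAABABABBBABBAABBBAABABABBBA…ABBBAABABBBABBAABABABBBABBAABABABBBABBAABBBAABBBAABABABBBA  (len 1393)
[9] BBAABBBAABABABBBAABABBBABBAABBBAABBBAABABABBBAABABBBABBAAB…ABBBAABABBBABBAABABABBBABBAABABABBBABBAABBBAABBBAABABABBBA  (len 3363)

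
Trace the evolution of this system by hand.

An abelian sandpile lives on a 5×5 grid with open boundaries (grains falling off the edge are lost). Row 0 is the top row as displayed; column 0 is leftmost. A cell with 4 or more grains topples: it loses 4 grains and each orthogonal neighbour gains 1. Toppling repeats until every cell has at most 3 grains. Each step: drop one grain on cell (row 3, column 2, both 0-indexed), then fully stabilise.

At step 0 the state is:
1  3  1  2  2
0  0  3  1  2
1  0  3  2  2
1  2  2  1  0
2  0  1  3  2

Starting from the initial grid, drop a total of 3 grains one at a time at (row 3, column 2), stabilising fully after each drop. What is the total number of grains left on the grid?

40

0) 1  3  1  2  2
0  0  3  1  2
1  0  3  2  2
1  2  2  1  0
2  0  1  3  2
1) 1  3  1  2  2
0  0  3  1  2
1  0  3  2  2
1  2  3  1  0
2  0  1  3  2
2) 1  3  2  2  2
0  1  0  2  2
1  1  1  3  2
1  3  1  2  0
2  0  2  3  2
3) 1  3  2  2  2
0  1  0  2  2
1  1  1  3  2
1  3  2  2  0
2  0  2  3  2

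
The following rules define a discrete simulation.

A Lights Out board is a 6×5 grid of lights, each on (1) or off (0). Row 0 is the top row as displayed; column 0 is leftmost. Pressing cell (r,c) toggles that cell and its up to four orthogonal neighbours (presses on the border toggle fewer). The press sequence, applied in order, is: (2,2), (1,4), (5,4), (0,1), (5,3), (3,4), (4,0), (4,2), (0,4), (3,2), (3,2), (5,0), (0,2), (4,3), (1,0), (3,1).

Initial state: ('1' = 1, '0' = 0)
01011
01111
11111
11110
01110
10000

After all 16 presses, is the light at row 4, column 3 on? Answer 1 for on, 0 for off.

0

[0] 01011
01111
11111
11110
01110
10000
[1] 01011
01011
10001
11010
01110
10000
[2] 01010
01000
10000
11010
01110
10000
[3] 01010
01000
10000
11010
01111
10011
[4] 10110
00000
10000
11010
01111
10011
[5] 10110
00000
10000
11010
01101
10100
[6] 10110
00000
10001
11001
01100
10100
[7] 10110
00000
10001
01001
10100
00100
[8] 10110
00000
10001
01101
11010
00000
[9] 10101
00001
10001
01101
11010
00000
[10] 10101
00001
10101
00011
11110
00000
[11] 10101
00001
10001
01101
11010
00000
[12] 10101
00001
10001
01101
01010
11000
[13] 11011
00101
10001
01101
01010
11000
[14] 11011
00101
10001
01111
01101
11010
[15] 01011
11101
00001
01111
01101
11010
[16] 01011
11101
01001
10011
00101
11010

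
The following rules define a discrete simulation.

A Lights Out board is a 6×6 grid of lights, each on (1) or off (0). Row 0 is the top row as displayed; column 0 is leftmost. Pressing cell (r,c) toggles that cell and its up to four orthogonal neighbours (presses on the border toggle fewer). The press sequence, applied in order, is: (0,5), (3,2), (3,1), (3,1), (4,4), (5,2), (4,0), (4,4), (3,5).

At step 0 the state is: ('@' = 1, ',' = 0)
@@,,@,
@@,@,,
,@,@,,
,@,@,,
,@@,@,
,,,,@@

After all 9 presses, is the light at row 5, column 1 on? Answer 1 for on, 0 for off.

1

[0] @@,,@,
@@,@,,
,@,@,,
,@,@,,
,@@,@,
,,,,@@
[1] @@,,,@
@@,@,@
,@,@,,
,@,@,,
,@@,@,
,,,,@@
[2] @@,,,@
@@,@,@
,@@@,,
,,@,,,
,@,,@,
,,,,@@
[3] @@,,,@
@@,@,@
,,@@,,
@@,,,,
,,,,@,
,,,,@@
[4] @@,,,@
@@,@,@
,@@@,,
,,@,,,
,@,,@,
,,,,@@
[5] @@,,,@
@@,@,@
,@@@,,
,,@,@,
,@,@,@
,,,,,@
[6] @@,,,@
@@,@,@
,@@@,,
,,@,@,
,@@@,@
,@@@,@
[7] @@,,,@
@@,@,@
,@@@,,
@,@,@,
@,@@,@
@@@@,@
[8] @@,,,@
@@,@,@
,@@@,,
@,@,,,
@,@,@,
@@@@@@
[9] @@,,,@
@@,@,@
,@@@,@
@,@,@@
@,@,@@
@@@@@@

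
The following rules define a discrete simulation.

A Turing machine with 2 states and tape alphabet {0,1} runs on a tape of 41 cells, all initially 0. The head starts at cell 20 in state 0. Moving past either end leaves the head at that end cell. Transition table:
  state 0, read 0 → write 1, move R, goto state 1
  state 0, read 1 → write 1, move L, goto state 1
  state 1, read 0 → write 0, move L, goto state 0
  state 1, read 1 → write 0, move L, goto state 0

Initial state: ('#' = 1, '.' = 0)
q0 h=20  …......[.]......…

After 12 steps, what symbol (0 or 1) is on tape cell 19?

[0] q0 h=20  …......[.]......…
[1] q1 h=21  ….....#[.]......…
[2] q0 h=20  …......[#]......…
[3] q1 h=19  …......[.]#.....…
[4] q0 h=18  …......[.].#....…
[5] q1 h=19  ….....#[.]#.....…
[6] q0 h=18  …......[#].#....…
[7] q1 h=17  …......[.]#.#...…
[8] q0 h=16  …......[.].#.#..…
[9] q1 h=17  ….....#[.]#.#...…
[10] q0 h=16  …......[#].#.#..…
[11] q1 h=15  …......[.]#.#.#.…
[12] q0 h=14  …......[.].#.#.#…

0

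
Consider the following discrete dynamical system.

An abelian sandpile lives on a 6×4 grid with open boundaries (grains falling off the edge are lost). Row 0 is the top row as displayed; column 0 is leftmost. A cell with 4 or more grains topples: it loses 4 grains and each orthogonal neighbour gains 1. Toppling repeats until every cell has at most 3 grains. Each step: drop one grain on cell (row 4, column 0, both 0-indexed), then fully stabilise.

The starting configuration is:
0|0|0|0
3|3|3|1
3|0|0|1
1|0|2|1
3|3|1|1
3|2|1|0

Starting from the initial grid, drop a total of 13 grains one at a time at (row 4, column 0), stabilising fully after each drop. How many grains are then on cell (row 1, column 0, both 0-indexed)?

1

step 0: 0|0|0|0
3|3|3|1
3|0|0|1
1|0|2|1
3|3|1|1
3|2|1|0
step 1: 0|0|0|0
3|3|3|1
3|0|0|1
2|1|2|1
2|1|2|1
1|0|2|0
step 2: 0|0|0|0
3|3|3|1
3|0|0|1
2|1|2|1
3|1|2|1
1|0|2|0
step 3: 0|0|0|0
3|3|3|1
3|0|0|1
3|1|2|1
0|2|2|1
2|0|2|0
step 4: 0|0|0|0
3|3|3|1
3|0|0|1
3|1|2|1
1|2|2|1
2|0|2|0
step 5: 0|0|0|0
3|3|3|1
3|0|0|1
3|1|2|1
2|2|2|1
2|0|2|0
step 6: 0|0|0|0
3|3|3|1
3|0|0|1
3|1|2|1
3|2|2|1
2|0|2|0
step 7: 1|1|1|0
1|1|0|2
1|2|1|1
1|2|2|1
1|3|2|1
3|0|2|0
step 8: 1|1|1|0
1|1|0|2
1|2|1|1
1|2|2|1
2|3|2|1
3|0|2|0
step 9: 1|1|1|0
1|1|0|2
1|2|1|1
1|2|2|1
3|3|2|1
3|0|2|0
step 10: 1|1|1|0
1|1|0|2
1|2|1|1
2|3|2|1
2|0|3|1
0|2|2|0
step 11: 1|1|1|0
1|1|0|2
1|2|1|1
2|3|2|1
3|0|3|1
0|2|2|0
step 12: 1|1|1|0
1|1|0|2
1|2|1|1
3|3|2|1
0|1|3|1
1|2|2|0
step 13: 1|1|1|0
1|1|0|2
1|2|1|1
3|3|2|1
1|1|3|1
1|2|2|0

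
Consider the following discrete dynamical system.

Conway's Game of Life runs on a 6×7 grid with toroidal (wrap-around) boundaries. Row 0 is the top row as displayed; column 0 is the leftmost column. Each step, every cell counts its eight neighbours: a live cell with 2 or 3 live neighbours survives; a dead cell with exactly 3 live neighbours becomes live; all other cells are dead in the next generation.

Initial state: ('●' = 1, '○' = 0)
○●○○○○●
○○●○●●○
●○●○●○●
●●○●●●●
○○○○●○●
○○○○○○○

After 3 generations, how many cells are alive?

19

t=0: ○●○○○○●
○○●○●●○
●○●○●○●
●●○●●●●
○○○○●○●
○○○○○○○
t=1: ○○○○○●○
○○●○●○○
○○●○○○○
○●●○○○○
○○○●●○●
●○○○○●○
t=2: ○○○○●●●
○○○●○○○
○○●○○○○
○●●○○○○
●●●●●●●
○○○○○●○
t=3: ○○○○●●●
○○○●●●○
○●●●○○○
○○○○●●●
●○○●●●●
○●●○○○○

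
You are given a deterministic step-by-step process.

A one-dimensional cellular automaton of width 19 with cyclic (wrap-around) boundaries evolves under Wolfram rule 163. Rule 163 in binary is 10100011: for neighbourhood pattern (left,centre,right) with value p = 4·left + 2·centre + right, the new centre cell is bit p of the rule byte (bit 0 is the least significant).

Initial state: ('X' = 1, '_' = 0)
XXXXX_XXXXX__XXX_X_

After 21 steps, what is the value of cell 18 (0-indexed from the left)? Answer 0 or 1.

t=0: XXXXX_XXXXX__XXX_X_
t=1: _XXX_X_XXX__X_X_X_X
t=2: X_X_X_X_X__X_X_X_X_
t=3: _X_X_X_X__X_X_X_X_X
t=4: X_X_X_X__X_X_X_X_X_
t=5: _X_X_X__X_X_X_X_X_X
t=6: X_X_X__X_X_X_X_X_X_
t=7: _X_X__X_X_X_X_X_X_X
t=8: X_X__X_X_X_X_X_X_X_
t=9: _X__X_X_X_X_X_X_X_X
t=10: X__X_X_X_X_X_X_X_X_
t=11: __X_X_X_X_X_X_X_X_X
t=12: _X_X_X_X_X_X_X_X_X_
t=13: X_X_X_X_X_X_X_X_X__
t=14: _X_X_X_X_X_X_X_X__X
t=15: X_X_X_X_X_X_X_X__X_
t=16: _X_X_X_X_X_X_X__X_X
t=17: X_X_X_X_X_X_X__X_X_
t=18: _X_X_X_X_X_X__X_X_X
t=19: X_X_X_X_X_X__X_X_X_
t=20: _X_X_X_X_X__X_X_X_X
t=21: X_X_X_X_X__X_X_X_X_

0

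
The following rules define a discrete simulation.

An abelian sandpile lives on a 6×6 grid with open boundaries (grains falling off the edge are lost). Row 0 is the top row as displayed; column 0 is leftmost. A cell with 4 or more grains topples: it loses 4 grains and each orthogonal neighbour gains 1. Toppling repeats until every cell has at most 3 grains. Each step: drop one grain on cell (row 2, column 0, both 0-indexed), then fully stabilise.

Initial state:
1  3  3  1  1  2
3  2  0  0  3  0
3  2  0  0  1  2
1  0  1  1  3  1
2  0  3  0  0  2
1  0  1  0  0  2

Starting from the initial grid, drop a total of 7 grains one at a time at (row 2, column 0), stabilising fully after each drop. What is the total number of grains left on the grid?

45

step 0: 1  3  3  1  1  2
3  2  0  0  3  0
3  2  0  0  1  2
1  0  1  1  3  1
2  0  3  0  0  2
1  0  1  0  0  2
step 1: 2  3  3  1  1  2
0  3  0  0  3  0
1  3  0  0  1  2
2  0  1  1  3  1
2  0  3  0  0  2
1  0  1  0  0  2
step 2: 2  3  3  1  1  2
0  3  0  0  3  0
2  3  0  0  1  2
2  0  1  1  3  1
2  0  3  0  0  2
1  0  1  0  0  2
step 3: 2  3  3  1  1  2
0  3  0  0  3  0
3  3  0  0  1  2
2  0  1  1  3  1
2  0  3  0  0  2
1  0  1  0  0  2
step 4: 3  1  0  2  1  2
2  1  2  0  3  0
1  1  1  0  1  2
3  1  1  1  3  1
2  0  3  0  0  2
1  0  1  0  0  2
step 5: 3  1  0  2  1  2
2  1  2  0  3  0
2  1  1  0  1  2
3  1  1  1  3  1
2  0  3  0  0  2
1  0  1  0  0  2
step 6: 3  1  0  2  1  2
2  1  2  0  3  0
3  1  1  0  1  2
3  1  1  1  3  1
2  0  3  0  0  2
1  0  1  0  0  2
step 7: 3  1  0  2  1  2
3  1  2  0  3  0
1  2  1  0  1  2
0  2  1  1  3  1
3  0  3  0  0  2
1  0  1  0  0  2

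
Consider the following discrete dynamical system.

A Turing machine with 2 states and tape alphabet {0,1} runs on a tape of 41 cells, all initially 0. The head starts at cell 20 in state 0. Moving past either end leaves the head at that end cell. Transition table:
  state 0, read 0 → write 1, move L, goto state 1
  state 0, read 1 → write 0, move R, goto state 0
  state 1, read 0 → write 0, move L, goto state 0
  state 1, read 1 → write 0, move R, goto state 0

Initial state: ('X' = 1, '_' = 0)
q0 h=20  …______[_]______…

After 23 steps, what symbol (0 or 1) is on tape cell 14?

1

k=0  q0 h=20  …______[_]______…
k=1  q1 h=19  …______[_]X_____…
k=2  q0 h=18  …______[_]_X____…
k=3  q1 h=17  …______[_]X_X___…
k=4  q0 h=16  …______[_]_X_X__…
k=5  q1 h=15  …______[_]X_X_X_…
k=6  q0 h=14  …______[_]_X_X_X…
k=7  q1 h=13  …______[_]X_X_X_…
k=8  q0 h=12  …______[_]_X_X_X…
k=9  q1 h=11  …______[_]X_X_X_…
k=10  q0 h=10  …______[_]_X_X_X…
k=11  q1 h= 9  …______[_]X_X_X_…
k=12  q0 h= 8  …______[_]_X_X_X…
k=13  q1 h= 7  …______[_]X_X_X_…
k=14  q0 h= 6  |______[_]_X_X_X…
k=15  q1 h= 5  |_____[_]X_X_X_…
k=16  q0 h= 4  |____[_]_X_X_X…
k=17  q1 h= 3  |___[_]X_X_X_…
k=18  q0 h= 2  |__[_]_X_X_X…
k=19  q1 h= 1  |_[_]X_X_X_…
k=20  q0 h= 0  |[_]_X_X_X…
k=21  q1 h= 0  |[X]_X_X_X…
k=22  q0 h= 1  |_[_]X_X_X_…
k=23  q1 h= 0  |[_]XX_X_X…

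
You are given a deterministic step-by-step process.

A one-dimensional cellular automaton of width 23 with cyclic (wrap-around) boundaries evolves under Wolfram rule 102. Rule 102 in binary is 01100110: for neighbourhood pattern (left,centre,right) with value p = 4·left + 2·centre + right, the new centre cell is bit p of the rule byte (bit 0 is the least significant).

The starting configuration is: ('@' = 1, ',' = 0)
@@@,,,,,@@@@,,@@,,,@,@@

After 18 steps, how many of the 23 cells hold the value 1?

14

t=0: @@@,,,,,@@@@,,@@,,,@,@@
t=1: ,,@,,,,@,,,@,@,@,,@@@,,
t=2: ,@@,,,@@,,@@@@@@,@,,@,,
t=3: @,@,,@,@,@,,,,,@@@,@@,,
t=4: @@@,@@@@@@,,,,@,,@@,@,@
t=5: ,,@@,,,,,@,,,@@,@,@@@@,
t=6: ,@,@,,,,@@,,@,@@@@,,,@,
t=7: @@@@,,,@,@,@@@,,,@,,@@,
t=8: ,,,@,,@@@@@,,@,,@@,@,@@
t=9: ,,@@,@,,,,@,@@,@,@@@@,@
t=10: ,@,@@@,,,@@@,@@@@,,,@@@
t=11: @@@,,@,,@,,@@,,,@,,@,,@
t=12: ,,@,@@,@@,@,@,,@@,@@,@,
t=13: ,@@@,@@,@@@@@,@,@@,@@@,
t=14: @,,@@,@@,,,,@@@@,@@,,@,
t=15: @,@,@@,@,,,@,,,@@,@,@@@
t=16: @@@@,@@@,,@@,,@,@@@@,,,
t=17: ,,,@@,,@,@,@,@@@,,,@,,@
t=18: ,,@,@,@@@@@@@,,@,,@@,@@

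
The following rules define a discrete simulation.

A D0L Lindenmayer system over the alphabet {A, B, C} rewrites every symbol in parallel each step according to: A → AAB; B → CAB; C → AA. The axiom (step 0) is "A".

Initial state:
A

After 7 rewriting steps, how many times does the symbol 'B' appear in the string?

561

[0] A
[1] AAB
[2] AABAABCAB
[3] AABAABCABAABAABCABAAAABCAB
[4] AABAABCABAABAABCABAAAABCABAABAABCABAABAABCABAAAABCABAABAABAABAABCABAAAABCAB
[5] AABAABCABAABAABCABAAAABCABAABAABCABAABAABCABAAAABCABAABAAB…AABAABCABAABAABCABAABAABCABAAAABCABAABAABAABAABCABAAAABCAB  (len 217)
[6] AABAABCABAABAABCABAAAABCABAABAABCABAABAABCABAAAABCABAABAAB…AABAABCABAABAABCABAABAABCABAAAABCABAABAABAABAABCABAAAABCAB  (len 628)
[7] AABAABCABAABAABCABAAAABCABAABAABCABAABAABCABAAAABCABAABAAB…AABAABCABAABAABCABAABAABCABAAAABCABAABAABAABAABCABAAAABCAB  (len 1817)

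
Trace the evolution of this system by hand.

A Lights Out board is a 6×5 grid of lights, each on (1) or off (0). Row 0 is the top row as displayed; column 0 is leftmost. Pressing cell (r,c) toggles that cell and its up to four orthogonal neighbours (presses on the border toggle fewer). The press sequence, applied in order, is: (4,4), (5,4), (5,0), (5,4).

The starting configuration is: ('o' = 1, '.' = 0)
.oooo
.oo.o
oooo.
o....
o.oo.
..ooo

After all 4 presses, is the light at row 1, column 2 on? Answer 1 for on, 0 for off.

1

k=0  .oooo
.oo.o
oooo.
o....
o.oo.
..ooo
k=1  .oooo
.oo.o
oooo.
o...o
o.o.o
..oo.
k=2  .oooo
.oo.o
oooo.
o...o
o.o..
..o.o
k=3  .oooo
.oo.o
oooo.
o...o
..o..
ooo.o
k=4  .oooo
.oo.o
oooo.
o...o
..o.o
oooo.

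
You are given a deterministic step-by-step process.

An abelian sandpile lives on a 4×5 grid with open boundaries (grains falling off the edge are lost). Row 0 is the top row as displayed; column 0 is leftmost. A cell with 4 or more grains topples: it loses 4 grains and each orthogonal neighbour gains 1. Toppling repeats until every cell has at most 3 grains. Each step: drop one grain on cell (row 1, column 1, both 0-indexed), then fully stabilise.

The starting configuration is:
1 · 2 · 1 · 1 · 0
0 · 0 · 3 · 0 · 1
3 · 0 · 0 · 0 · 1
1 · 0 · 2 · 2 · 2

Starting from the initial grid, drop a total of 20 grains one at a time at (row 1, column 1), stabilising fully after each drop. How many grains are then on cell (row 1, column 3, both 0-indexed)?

2

step 0: 1 · 2 · 1 · 1 · 0
0 · 0 · 3 · 0 · 1
3 · 0 · 0 · 0 · 1
1 · 0 · 2 · 2 · 2
step 1: 1 · 2 · 1 · 1 · 0
0 · 1 · 3 · 0 · 1
3 · 0 · 0 · 0 · 1
1 · 0 · 2 · 2 · 2
step 2: 1 · 2 · 1 · 1 · 0
0 · 2 · 3 · 0 · 1
3 · 0 · 0 · 0 · 1
1 · 0 · 2 · 2 · 2
step 3: 1 · 2 · 1 · 1 · 0
0 · 3 · 3 · 0 · 1
3 · 0 · 0 · 0 · 1
1 · 0 · 2 · 2 · 2
step 4: 1 · 3 · 2 · 1 · 0
1 · 1 · 0 · 1 · 1
3 · 1 · 1 · 0 · 1
1 · 0 · 2 · 2 · 2
step 5: 1 · 3 · 2 · 1 · 0
1 · 2 · 0 · 1 · 1
3 · 1 · 1 · 0 · 1
1 · 0 · 2 · 2 · 2
step 6: 1 · 3 · 2 · 1 · 0
1 · 3 · 0 · 1 · 1
3 · 1 · 1 · 0 · 1
1 · 0 · 2 · 2 · 2
step 7: 2 · 0 · 3 · 1 · 0
2 · 1 · 1 · 1 · 1
3 · 2 · 1 · 0 · 1
1 · 0 · 2 · 2 · 2
step 8: 2 · 0 · 3 · 1 · 0
2 · 2 · 1 · 1 · 1
3 · 2 · 1 · 0 · 1
1 · 0 · 2 · 2 · 2
step 9: 2 · 0 · 3 · 1 · 0
2 · 3 · 1 · 1 · 1
3 · 2 · 1 · 0 · 1
1 · 0 · 2 · 2 · 2
step 10: 2 · 1 · 3 · 1 · 0
3 · 0 · 2 · 1 · 1
3 · 3 · 1 · 0 · 1
1 · 0 · 2 · 2 · 2
step 11: 2 · 1 · 3 · 1 · 0
3 · 1 · 2 · 1 · 1
3 · 3 · 1 · 0 · 1
1 · 0 · 2 · 2 · 2
step 12: 2 · 1 · 3 · 1 · 0
3 · 2 · 2 · 1 · 1
3 · 3 · 1 · 0 · 1
1 · 0 · 2 · 2 · 2
step 13: 2 · 1 · 3 · 1 · 0
3 · 3 · 2 · 1 · 1
3 · 3 · 1 · 0 · 1
1 · 0 · 2 · 2 · 2
step 14: 3 · 2 · 3 · 1 · 0
1 · 2 · 3 · 1 · 1
1 · 1 · 2 · 0 · 1
2 · 1 · 2 · 2 · 2
step 15: 3 · 2 · 3 · 1 · 0
1 · 3 · 3 · 1 · 1
1 · 1 · 2 · 0 · 1
2 · 1 · 2 · 2 · 2
step 16: 0 · 1 · 1 · 2 · 0
3 · 2 · 1 · 2 · 1
1 · 2 · 3 · 0 · 1
2 · 1 · 2 · 2 · 2
step 17: 0 · 1 · 1 · 2 · 0
3 · 3 · 1 · 2 · 1
1 · 2 · 3 · 0 · 1
2 · 1 · 2 · 2 · 2
step 18: 1 · 2 · 1 · 2 · 0
0 · 1 · 2 · 2 · 1
2 · 3 · 3 · 0 · 1
2 · 1 · 2 · 2 · 2
step 19: 1 · 2 · 1 · 2 · 0
0 · 2 · 2 · 2 · 1
2 · 3 · 3 · 0 · 1
2 · 1 · 2 · 2 · 2
step 20: 1 · 2 · 1 · 2 · 0
0 · 3 · 2 · 2 · 1
2 · 3 · 3 · 0 · 1
2 · 1 · 2 · 2 · 2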